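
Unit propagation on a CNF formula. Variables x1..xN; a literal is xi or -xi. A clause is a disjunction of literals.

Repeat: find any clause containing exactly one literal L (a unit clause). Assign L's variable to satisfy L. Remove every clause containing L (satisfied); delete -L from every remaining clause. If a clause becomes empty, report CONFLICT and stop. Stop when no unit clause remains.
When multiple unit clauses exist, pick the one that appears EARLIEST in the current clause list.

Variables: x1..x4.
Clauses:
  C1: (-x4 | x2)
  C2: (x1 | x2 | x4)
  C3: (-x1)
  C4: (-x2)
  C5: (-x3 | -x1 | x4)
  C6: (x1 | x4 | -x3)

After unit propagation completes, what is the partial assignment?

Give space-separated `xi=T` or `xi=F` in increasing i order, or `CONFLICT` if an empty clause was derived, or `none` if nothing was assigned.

Answer: CONFLICT

Derivation:
unit clause [-1] forces x1=F; simplify:
  drop 1 from [1, 2, 4] -> [2, 4]
  drop 1 from [1, 4, -3] -> [4, -3]
  satisfied 2 clause(s); 4 remain; assigned so far: [1]
unit clause [-2] forces x2=F; simplify:
  drop 2 from [-4, 2] -> [-4]
  drop 2 from [2, 4] -> [4]
  satisfied 1 clause(s); 3 remain; assigned so far: [1, 2]
unit clause [-4] forces x4=F; simplify:
  drop 4 from [4] -> [] (empty!)
  drop 4 from [4, -3] -> [-3]
  satisfied 1 clause(s); 2 remain; assigned so far: [1, 2, 4]
CONFLICT (empty clause)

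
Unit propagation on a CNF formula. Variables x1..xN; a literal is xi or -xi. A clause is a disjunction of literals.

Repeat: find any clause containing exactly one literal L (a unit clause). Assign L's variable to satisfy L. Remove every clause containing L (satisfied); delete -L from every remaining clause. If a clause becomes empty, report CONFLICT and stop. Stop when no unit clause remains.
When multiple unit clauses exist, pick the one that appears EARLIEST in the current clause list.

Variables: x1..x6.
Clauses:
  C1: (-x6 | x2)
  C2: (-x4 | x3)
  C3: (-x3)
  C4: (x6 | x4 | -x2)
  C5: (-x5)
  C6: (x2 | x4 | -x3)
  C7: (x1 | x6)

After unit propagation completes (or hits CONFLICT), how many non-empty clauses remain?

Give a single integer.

Answer: 3

Derivation:
unit clause [-3] forces x3=F; simplify:
  drop 3 from [-4, 3] -> [-4]
  satisfied 2 clause(s); 5 remain; assigned so far: [3]
unit clause [-4] forces x4=F; simplify:
  drop 4 from [6, 4, -2] -> [6, -2]
  satisfied 1 clause(s); 4 remain; assigned so far: [3, 4]
unit clause [-5] forces x5=F; simplify:
  satisfied 1 clause(s); 3 remain; assigned so far: [3, 4, 5]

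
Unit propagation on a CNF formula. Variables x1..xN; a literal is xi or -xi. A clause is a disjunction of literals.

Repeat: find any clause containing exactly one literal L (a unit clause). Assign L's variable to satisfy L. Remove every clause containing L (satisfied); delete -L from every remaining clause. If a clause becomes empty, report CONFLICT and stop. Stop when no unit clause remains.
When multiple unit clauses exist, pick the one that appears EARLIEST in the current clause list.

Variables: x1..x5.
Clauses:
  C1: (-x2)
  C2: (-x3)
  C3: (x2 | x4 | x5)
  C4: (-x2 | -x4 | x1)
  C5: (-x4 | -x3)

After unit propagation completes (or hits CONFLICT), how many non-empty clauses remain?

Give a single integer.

Answer: 1

Derivation:
unit clause [-2] forces x2=F; simplify:
  drop 2 from [2, 4, 5] -> [4, 5]
  satisfied 2 clause(s); 3 remain; assigned so far: [2]
unit clause [-3] forces x3=F; simplify:
  satisfied 2 clause(s); 1 remain; assigned so far: [2, 3]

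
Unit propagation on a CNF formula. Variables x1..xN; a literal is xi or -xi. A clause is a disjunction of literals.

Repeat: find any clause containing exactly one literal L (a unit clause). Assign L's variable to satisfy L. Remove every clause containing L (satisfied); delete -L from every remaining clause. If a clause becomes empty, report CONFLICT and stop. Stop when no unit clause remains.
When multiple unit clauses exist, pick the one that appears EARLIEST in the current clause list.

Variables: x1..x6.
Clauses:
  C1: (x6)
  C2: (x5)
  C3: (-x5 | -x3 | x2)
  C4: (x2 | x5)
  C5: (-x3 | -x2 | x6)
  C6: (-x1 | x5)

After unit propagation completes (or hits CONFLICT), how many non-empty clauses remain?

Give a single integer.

unit clause [6] forces x6=T; simplify:
  satisfied 2 clause(s); 4 remain; assigned so far: [6]
unit clause [5] forces x5=T; simplify:
  drop -5 from [-5, -3, 2] -> [-3, 2]
  satisfied 3 clause(s); 1 remain; assigned so far: [5, 6]

Answer: 1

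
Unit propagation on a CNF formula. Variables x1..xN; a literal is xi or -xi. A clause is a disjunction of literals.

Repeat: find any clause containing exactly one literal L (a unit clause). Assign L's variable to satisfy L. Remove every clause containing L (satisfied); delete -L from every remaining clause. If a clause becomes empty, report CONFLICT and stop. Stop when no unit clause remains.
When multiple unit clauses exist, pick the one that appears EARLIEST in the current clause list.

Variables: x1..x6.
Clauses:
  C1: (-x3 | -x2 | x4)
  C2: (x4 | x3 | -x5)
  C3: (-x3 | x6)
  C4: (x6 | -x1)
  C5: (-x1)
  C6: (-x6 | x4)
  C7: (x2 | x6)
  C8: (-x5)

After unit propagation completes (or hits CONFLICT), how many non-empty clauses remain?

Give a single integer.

Answer: 4

Derivation:
unit clause [-1] forces x1=F; simplify:
  satisfied 2 clause(s); 6 remain; assigned so far: [1]
unit clause [-5] forces x5=F; simplify:
  satisfied 2 clause(s); 4 remain; assigned so far: [1, 5]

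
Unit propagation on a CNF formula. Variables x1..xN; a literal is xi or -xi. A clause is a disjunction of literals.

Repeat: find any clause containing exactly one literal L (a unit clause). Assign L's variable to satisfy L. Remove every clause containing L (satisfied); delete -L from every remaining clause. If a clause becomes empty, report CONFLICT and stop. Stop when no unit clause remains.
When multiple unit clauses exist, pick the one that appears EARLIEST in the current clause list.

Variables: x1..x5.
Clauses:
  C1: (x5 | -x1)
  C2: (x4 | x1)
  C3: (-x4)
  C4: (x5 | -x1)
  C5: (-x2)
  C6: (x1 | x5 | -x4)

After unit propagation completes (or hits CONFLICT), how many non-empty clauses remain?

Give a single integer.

Answer: 0

Derivation:
unit clause [-4] forces x4=F; simplify:
  drop 4 from [4, 1] -> [1]
  satisfied 2 clause(s); 4 remain; assigned so far: [4]
unit clause [1] forces x1=T; simplify:
  drop -1 from [5, -1] -> [5]
  drop -1 from [5, -1] -> [5]
  satisfied 1 clause(s); 3 remain; assigned so far: [1, 4]
unit clause [5] forces x5=T; simplify:
  satisfied 2 clause(s); 1 remain; assigned so far: [1, 4, 5]
unit clause [-2] forces x2=F; simplify:
  satisfied 1 clause(s); 0 remain; assigned so far: [1, 2, 4, 5]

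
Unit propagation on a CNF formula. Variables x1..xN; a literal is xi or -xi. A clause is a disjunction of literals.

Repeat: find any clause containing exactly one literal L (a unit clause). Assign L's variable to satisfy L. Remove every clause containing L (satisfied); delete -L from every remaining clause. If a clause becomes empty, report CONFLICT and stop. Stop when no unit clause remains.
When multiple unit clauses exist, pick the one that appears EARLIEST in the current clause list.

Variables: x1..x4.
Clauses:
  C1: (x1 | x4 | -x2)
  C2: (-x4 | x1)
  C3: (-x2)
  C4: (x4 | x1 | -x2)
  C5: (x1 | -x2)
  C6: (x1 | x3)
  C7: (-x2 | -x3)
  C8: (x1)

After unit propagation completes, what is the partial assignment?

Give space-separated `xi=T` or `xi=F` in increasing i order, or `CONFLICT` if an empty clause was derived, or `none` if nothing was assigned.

unit clause [-2] forces x2=F; simplify:
  satisfied 5 clause(s); 3 remain; assigned so far: [2]
unit clause [1] forces x1=T; simplify:
  satisfied 3 clause(s); 0 remain; assigned so far: [1, 2]

Answer: x1=T x2=F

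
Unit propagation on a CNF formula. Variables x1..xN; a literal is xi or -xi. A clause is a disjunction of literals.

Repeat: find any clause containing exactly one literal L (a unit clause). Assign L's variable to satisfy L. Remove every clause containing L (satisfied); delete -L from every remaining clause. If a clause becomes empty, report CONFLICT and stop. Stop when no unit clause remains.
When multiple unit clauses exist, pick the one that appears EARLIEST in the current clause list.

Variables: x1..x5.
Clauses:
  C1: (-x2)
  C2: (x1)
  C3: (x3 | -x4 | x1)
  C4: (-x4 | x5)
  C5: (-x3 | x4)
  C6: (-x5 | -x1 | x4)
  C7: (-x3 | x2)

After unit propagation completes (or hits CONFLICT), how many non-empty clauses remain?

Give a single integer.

Answer: 2

Derivation:
unit clause [-2] forces x2=F; simplify:
  drop 2 from [-3, 2] -> [-3]
  satisfied 1 clause(s); 6 remain; assigned so far: [2]
unit clause [1] forces x1=T; simplify:
  drop -1 from [-5, -1, 4] -> [-5, 4]
  satisfied 2 clause(s); 4 remain; assigned so far: [1, 2]
unit clause [-3] forces x3=F; simplify:
  satisfied 2 clause(s); 2 remain; assigned so far: [1, 2, 3]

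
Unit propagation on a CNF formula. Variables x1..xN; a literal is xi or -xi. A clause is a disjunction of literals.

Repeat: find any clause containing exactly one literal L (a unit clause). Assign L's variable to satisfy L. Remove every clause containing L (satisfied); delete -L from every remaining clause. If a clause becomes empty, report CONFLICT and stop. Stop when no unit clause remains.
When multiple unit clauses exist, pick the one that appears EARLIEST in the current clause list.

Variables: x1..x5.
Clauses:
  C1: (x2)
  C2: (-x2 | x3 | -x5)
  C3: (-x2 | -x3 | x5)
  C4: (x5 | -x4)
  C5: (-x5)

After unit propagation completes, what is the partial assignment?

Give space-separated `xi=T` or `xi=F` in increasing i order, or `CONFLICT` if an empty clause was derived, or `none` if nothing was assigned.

Answer: x2=T x3=F x4=F x5=F

Derivation:
unit clause [2] forces x2=T; simplify:
  drop -2 from [-2, 3, -5] -> [3, -5]
  drop -2 from [-2, -3, 5] -> [-3, 5]
  satisfied 1 clause(s); 4 remain; assigned so far: [2]
unit clause [-5] forces x5=F; simplify:
  drop 5 from [-3, 5] -> [-3]
  drop 5 from [5, -4] -> [-4]
  satisfied 2 clause(s); 2 remain; assigned so far: [2, 5]
unit clause [-3] forces x3=F; simplify:
  satisfied 1 clause(s); 1 remain; assigned so far: [2, 3, 5]
unit clause [-4] forces x4=F; simplify:
  satisfied 1 clause(s); 0 remain; assigned so far: [2, 3, 4, 5]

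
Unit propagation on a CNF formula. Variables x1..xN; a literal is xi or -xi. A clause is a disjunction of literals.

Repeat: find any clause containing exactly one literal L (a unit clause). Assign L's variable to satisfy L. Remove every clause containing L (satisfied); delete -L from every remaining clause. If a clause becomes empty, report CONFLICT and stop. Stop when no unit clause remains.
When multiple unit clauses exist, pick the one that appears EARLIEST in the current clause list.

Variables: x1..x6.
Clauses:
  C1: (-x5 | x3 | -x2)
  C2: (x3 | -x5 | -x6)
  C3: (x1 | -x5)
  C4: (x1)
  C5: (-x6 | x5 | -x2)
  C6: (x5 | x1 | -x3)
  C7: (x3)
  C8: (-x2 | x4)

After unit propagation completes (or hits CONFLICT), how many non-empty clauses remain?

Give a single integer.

unit clause [1] forces x1=T; simplify:
  satisfied 3 clause(s); 5 remain; assigned so far: [1]
unit clause [3] forces x3=T; simplify:
  satisfied 3 clause(s); 2 remain; assigned so far: [1, 3]

Answer: 2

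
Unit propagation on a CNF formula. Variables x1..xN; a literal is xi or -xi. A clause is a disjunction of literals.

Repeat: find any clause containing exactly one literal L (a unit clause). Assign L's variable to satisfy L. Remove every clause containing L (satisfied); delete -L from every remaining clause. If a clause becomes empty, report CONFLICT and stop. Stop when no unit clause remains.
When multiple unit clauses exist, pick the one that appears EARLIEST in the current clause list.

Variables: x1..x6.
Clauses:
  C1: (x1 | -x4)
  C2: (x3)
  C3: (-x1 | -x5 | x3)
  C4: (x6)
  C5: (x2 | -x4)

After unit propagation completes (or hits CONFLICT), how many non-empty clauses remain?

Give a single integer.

unit clause [3] forces x3=T; simplify:
  satisfied 2 clause(s); 3 remain; assigned so far: [3]
unit clause [6] forces x6=T; simplify:
  satisfied 1 clause(s); 2 remain; assigned so far: [3, 6]

Answer: 2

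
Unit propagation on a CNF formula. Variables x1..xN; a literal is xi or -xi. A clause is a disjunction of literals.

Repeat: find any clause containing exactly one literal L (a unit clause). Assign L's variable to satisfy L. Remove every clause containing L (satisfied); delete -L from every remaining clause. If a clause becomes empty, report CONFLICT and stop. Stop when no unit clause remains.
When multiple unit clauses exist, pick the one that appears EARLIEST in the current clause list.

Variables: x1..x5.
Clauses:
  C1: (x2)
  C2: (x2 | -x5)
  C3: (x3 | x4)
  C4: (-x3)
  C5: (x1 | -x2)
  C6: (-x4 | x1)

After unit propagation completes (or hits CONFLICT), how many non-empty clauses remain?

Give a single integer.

Answer: 0

Derivation:
unit clause [2] forces x2=T; simplify:
  drop -2 from [1, -2] -> [1]
  satisfied 2 clause(s); 4 remain; assigned so far: [2]
unit clause [-3] forces x3=F; simplify:
  drop 3 from [3, 4] -> [4]
  satisfied 1 clause(s); 3 remain; assigned so far: [2, 3]
unit clause [4] forces x4=T; simplify:
  drop -4 from [-4, 1] -> [1]
  satisfied 1 clause(s); 2 remain; assigned so far: [2, 3, 4]
unit clause [1] forces x1=T; simplify:
  satisfied 2 clause(s); 0 remain; assigned so far: [1, 2, 3, 4]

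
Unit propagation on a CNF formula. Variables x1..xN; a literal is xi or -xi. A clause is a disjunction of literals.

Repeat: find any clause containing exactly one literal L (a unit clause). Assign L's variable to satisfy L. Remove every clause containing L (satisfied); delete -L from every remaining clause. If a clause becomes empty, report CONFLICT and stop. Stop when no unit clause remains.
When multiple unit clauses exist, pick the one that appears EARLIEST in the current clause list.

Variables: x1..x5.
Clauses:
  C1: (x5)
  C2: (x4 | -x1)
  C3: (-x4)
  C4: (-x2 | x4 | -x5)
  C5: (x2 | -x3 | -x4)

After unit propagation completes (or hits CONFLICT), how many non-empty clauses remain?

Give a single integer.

unit clause [5] forces x5=T; simplify:
  drop -5 from [-2, 4, -5] -> [-2, 4]
  satisfied 1 clause(s); 4 remain; assigned so far: [5]
unit clause [-4] forces x4=F; simplify:
  drop 4 from [4, -1] -> [-1]
  drop 4 from [-2, 4] -> [-2]
  satisfied 2 clause(s); 2 remain; assigned so far: [4, 5]
unit clause [-1] forces x1=F; simplify:
  satisfied 1 clause(s); 1 remain; assigned so far: [1, 4, 5]
unit clause [-2] forces x2=F; simplify:
  satisfied 1 clause(s); 0 remain; assigned so far: [1, 2, 4, 5]

Answer: 0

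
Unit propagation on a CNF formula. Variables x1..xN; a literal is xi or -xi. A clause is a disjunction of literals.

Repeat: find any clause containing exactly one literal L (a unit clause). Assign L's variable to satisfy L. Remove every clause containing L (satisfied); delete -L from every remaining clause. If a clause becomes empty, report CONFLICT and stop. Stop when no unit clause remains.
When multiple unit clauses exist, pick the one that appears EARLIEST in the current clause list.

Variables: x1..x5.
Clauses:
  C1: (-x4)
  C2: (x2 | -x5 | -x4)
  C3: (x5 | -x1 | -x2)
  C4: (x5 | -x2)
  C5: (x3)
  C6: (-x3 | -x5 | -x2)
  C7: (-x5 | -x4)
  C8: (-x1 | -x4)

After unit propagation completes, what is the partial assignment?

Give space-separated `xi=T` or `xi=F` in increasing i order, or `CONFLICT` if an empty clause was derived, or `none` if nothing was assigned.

unit clause [-4] forces x4=F; simplify:
  satisfied 4 clause(s); 4 remain; assigned so far: [4]
unit clause [3] forces x3=T; simplify:
  drop -3 from [-3, -5, -2] -> [-5, -2]
  satisfied 1 clause(s); 3 remain; assigned so far: [3, 4]

Answer: x3=T x4=F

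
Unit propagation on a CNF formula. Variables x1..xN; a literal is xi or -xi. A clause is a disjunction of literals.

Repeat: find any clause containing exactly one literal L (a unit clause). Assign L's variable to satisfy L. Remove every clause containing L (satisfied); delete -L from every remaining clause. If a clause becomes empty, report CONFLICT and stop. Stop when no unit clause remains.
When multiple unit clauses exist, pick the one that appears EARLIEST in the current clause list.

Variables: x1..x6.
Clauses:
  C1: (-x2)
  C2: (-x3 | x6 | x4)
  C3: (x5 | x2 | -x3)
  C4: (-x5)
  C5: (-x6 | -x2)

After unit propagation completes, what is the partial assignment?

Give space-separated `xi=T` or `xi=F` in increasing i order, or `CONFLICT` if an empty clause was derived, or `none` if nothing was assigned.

Answer: x2=F x3=F x5=F

Derivation:
unit clause [-2] forces x2=F; simplify:
  drop 2 from [5, 2, -3] -> [5, -3]
  satisfied 2 clause(s); 3 remain; assigned so far: [2]
unit clause [-5] forces x5=F; simplify:
  drop 5 from [5, -3] -> [-3]
  satisfied 1 clause(s); 2 remain; assigned so far: [2, 5]
unit clause [-3] forces x3=F; simplify:
  satisfied 2 clause(s); 0 remain; assigned so far: [2, 3, 5]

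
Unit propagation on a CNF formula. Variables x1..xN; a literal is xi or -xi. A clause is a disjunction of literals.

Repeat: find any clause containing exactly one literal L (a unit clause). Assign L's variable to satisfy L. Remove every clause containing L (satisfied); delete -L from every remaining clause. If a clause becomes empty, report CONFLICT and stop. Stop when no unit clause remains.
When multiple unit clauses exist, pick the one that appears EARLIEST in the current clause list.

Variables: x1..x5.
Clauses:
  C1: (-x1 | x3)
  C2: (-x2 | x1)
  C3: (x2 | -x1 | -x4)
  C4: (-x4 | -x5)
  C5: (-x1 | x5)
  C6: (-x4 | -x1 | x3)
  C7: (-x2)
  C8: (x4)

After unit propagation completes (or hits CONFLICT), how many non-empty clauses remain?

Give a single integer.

Answer: 0

Derivation:
unit clause [-2] forces x2=F; simplify:
  drop 2 from [2, -1, -4] -> [-1, -4]
  satisfied 2 clause(s); 6 remain; assigned so far: [2]
unit clause [4] forces x4=T; simplify:
  drop -4 from [-1, -4] -> [-1]
  drop -4 from [-4, -5] -> [-5]
  drop -4 from [-4, -1, 3] -> [-1, 3]
  satisfied 1 clause(s); 5 remain; assigned so far: [2, 4]
unit clause [-1] forces x1=F; simplify:
  satisfied 4 clause(s); 1 remain; assigned so far: [1, 2, 4]
unit clause [-5] forces x5=F; simplify:
  satisfied 1 clause(s); 0 remain; assigned so far: [1, 2, 4, 5]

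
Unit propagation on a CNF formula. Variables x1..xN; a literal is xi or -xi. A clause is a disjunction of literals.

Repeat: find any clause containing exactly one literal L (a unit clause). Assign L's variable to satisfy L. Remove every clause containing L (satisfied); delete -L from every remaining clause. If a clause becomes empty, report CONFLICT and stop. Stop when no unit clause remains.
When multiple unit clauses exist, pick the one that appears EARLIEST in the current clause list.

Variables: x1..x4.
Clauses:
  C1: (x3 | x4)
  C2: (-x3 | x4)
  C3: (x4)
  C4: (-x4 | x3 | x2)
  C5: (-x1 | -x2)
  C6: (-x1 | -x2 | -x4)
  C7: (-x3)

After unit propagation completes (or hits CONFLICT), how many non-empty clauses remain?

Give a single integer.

Answer: 0

Derivation:
unit clause [4] forces x4=T; simplify:
  drop -4 from [-4, 3, 2] -> [3, 2]
  drop -4 from [-1, -2, -4] -> [-1, -2]
  satisfied 3 clause(s); 4 remain; assigned so far: [4]
unit clause [-3] forces x3=F; simplify:
  drop 3 from [3, 2] -> [2]
  satisfied 1 clause(s); 3 remain; assigned so far: [3, 4]
unit clause [2] forces x2=T; simplify:
  drop -2 from [-1, -2] -> [-1]
  drop -2 from [-1, -2] -> [-1]
  satisfied 1 clause(s); 2 remain; assigned so far: [2, 3, 4]
unit clause [-1] forces x1=F; simplify:
  satisfied 2 clause(s); 0 remain; assigned so far: [1, 2, 3, 4]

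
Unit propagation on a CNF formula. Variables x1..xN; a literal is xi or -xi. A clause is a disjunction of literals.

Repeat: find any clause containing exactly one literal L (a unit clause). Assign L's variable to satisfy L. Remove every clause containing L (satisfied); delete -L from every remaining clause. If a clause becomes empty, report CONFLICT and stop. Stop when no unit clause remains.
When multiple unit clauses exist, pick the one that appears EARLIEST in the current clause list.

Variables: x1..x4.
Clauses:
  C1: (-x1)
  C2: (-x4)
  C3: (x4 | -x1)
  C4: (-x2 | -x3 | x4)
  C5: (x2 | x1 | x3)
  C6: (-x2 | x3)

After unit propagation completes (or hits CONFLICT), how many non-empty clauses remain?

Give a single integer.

Answer: 3

Derivation:
unit clause [-1] forces x1=F; simplify:
  drop 1 from [2, 1, 3] -> [2, 3]
  satisfied 2 clause(s); 4 remain; assigned so far: [1]
unit clause [-4] forces x4=F; simplify:
  drop 4 from [-2, -3, 4] -> [-2, -3]
  satisfied 1 clause(s); 3 remain; assigned so far: [1, 4]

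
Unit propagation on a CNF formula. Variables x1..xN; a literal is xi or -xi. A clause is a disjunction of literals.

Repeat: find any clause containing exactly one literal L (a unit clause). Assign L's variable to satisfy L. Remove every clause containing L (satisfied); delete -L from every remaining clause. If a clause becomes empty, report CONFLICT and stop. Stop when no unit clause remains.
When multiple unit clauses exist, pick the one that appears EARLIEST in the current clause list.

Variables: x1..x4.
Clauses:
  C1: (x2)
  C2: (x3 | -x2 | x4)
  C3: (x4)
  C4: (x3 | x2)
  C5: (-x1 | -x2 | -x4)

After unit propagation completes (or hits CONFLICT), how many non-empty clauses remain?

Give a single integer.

unit clause [2] forces x2=T; simplify:
  drop -2 from [3, -2, 4] -> [3, 4]
  drop -2 from [-1, -2, -4] -> [-1, -4]
  satisfied 2 clause(s); 3 remain; assigned so far: [2]
unit clause [4] forces x4=T; simplify:
  drop -4 from [-1, -4] -> [-1]
  satisfied 2 clause(s); 1 remain; assigned so far: [2, 4]
unit clause [-1] forces x1=F; simplify:
  satisfied 1 clause(s); 0 remain; assigned so far: [1, 2, 4]

Answer: 0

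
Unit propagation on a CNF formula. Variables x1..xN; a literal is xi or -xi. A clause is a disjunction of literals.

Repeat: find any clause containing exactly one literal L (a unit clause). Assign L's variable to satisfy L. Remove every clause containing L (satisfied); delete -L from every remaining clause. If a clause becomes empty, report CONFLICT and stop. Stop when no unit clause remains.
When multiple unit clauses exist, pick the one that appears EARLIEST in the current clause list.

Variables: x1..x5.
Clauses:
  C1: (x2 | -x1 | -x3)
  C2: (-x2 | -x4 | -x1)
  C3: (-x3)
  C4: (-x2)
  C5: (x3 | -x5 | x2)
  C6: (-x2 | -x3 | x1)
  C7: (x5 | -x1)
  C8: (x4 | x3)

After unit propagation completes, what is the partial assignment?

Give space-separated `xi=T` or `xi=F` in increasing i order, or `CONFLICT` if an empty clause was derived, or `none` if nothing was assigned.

unit clause [-3] forces x3=F; simplify:
  drop 3 from [3, -5, 2] -> [-5, 2]
  drop 3 from [4, 3] -> [4]
  satisfied 3 clause(s); 5 remain; assigned so far: [3]
unit clause [-2] forces x2=F; simplify:
  drop 2 from [-5, 2] -> [-5]
  satisfied 2 clause(s); 3 remain; assigned so far: [2, 3]
unit clause [-5] forces x5=F; simplify:
  drop 5 from [5, -1] -> [-1]
  satisfied 1 clause(s); 2 remain; assigned so far: [2, 3, 5]
unit clause [-1] forces x1=F; simplify:
  satisfied 1 clause(s); 1 remain; assigned so far: [1, 2, 3, 5]
unit clause [4] forces x4=T; simplify:
  satisfied 1 clause(s); 0 remain; assigned so far: [1, 2, 3, 4, 5]

Answer: x1=F x2=F x3=F x4=T x5=F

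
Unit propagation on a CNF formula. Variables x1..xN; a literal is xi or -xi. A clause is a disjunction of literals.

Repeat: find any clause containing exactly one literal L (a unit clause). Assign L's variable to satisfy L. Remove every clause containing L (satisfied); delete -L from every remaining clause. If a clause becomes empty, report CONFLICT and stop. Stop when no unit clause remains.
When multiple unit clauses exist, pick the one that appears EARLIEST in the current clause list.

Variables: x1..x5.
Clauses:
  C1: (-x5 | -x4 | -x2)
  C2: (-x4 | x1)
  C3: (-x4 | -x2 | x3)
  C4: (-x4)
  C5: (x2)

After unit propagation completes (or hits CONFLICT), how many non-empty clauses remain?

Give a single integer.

Answer: 0

Derivation:
unit clause [-4] forces x4=F; simplify:
  satisfied 4 clause(s); 1 remain; assigned so far: [4]
unit clause [2] forces x2=T; simplify:
  satisfied 1 clause(s); 0 remain; assigned so far: [2, 4]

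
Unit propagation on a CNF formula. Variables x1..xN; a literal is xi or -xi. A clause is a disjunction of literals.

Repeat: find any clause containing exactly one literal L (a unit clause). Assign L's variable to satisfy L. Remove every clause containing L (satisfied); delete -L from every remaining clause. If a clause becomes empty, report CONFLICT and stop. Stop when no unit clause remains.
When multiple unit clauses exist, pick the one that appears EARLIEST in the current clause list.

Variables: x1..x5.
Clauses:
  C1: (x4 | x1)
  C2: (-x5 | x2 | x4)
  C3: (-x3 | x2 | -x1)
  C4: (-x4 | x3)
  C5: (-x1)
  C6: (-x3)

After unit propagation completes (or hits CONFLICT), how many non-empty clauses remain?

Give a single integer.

unit clause [-1] forces x1=F; simplify:
  drop 1 from [4, 1] -> [4]
  satisfied 2 clause(s); 4 remain; assigned so far: [1]
unit clause [4] forces x4=T; simplify:
  drop -4 from [-4, 3] -> [3]
  satisfied 2 clause(s); 2 remain; assigned so far: [1, 4]
unit clause [3] forces x3=T; simplify:
  drop -3 from [-3] -> [] (empty!)
  satisfied 1 clause(s); 1 remain; assigned so far: [1, 3, 4]
CONFLICT (empty clause)

Answer: 0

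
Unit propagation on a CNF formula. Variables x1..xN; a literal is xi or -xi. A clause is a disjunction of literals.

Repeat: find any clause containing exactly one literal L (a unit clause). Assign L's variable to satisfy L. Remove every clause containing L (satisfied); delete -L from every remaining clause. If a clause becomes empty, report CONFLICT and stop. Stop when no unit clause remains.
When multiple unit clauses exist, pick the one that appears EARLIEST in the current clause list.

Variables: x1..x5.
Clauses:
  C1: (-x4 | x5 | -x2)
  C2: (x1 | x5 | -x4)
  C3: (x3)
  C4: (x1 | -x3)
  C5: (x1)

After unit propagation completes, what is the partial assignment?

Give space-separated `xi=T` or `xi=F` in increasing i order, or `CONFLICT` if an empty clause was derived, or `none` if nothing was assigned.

Answer: x1=T x3=T

Derivation:
unit clause [3] forces x3=T; simplify:
  drop -3 from [1, -3] -> [1]
  satisfied 1 clause(s); 4 remain; assigned so far: [3]
unit clause [1] forces x1=T; simplify:
  satisfied 3 clause(s); 1 remain; assigned so far: [1, 3]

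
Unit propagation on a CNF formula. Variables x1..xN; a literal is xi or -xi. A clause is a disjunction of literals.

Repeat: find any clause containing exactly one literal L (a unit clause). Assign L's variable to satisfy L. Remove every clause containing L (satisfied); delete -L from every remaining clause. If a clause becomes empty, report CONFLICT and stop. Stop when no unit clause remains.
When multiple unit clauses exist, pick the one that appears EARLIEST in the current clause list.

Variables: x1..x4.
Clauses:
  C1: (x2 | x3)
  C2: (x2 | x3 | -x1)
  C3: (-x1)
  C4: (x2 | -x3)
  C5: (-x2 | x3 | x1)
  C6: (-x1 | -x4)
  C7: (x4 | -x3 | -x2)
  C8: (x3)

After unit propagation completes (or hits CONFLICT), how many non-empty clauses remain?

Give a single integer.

unit clause [-1] forces x1=F; simplify:
  drop 1 from [-2, 3, 1] -> [-2, 3]
  satisfied 3 clause(s); 5 remain; assigned so far: [1]
unit clause [3] forces x3=T; simplify:
  drop -3 from [2, -3] -> [2]
  drop -3 from [4, -3, -2] -> [4, -2]
  satisfied 3 clause(s); 2 remain; assigned so far: [1, 3]
unit clause [2] forces x2=T; simplify:
  drop -2 from [4, -2] -> [4]
  satisfied 1 clause(s); 1 remain; assigned so far: [1, 2, 3]
unit clause [4] forces x4=T; simplify:
  satisfied 1 clause(s); 0 remain; assigned so far: [1, 2, 3, 4]

Answer: 0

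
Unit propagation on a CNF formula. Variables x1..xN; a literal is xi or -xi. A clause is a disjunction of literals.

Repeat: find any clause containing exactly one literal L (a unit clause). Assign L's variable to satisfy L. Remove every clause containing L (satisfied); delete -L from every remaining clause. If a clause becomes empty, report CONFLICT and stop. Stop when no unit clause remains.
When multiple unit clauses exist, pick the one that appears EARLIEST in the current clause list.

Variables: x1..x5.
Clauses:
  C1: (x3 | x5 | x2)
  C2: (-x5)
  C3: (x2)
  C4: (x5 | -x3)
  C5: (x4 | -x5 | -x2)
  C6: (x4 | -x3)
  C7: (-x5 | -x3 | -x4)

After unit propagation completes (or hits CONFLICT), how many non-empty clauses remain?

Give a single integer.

Answer: 0

Derivation:
unit clause [-5] forces x5=F; simplify:
  drop 5 from [3, 5, 2] -> [3, 2]
  drop 5 from [5, -3] -> [-3]
  satisfied 3 clause(s); 4 remain; assigned so far: [5]
unit clause [2] forces x2=T; simplify:
  satisfied 2 clause(s); 2 remain; assigned so far: [2, 5]
unit clause [-3] forces x3=F; simplify:
  satisfied 2 clause(s); 0 remain; assigned so far: [2, 3, 5]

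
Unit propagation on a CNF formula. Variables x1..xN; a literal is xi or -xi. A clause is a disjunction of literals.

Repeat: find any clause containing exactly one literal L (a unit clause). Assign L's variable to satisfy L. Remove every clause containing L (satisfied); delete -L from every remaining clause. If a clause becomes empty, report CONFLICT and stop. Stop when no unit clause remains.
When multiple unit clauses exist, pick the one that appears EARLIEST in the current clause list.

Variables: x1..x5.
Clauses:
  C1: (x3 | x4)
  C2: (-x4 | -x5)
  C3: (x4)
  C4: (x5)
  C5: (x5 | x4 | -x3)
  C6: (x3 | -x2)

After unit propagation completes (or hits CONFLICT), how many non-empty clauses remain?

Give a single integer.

unit clause [4] forces x4=T; simplify:
  drop -4 from [-4, -5] -> [-5]
  satisfied 3 clause(s); 3 remain; assigned so far: [4]
unit clause [-5] forces x5=F; simplify:
  drop 5 from [5] -> [] (empty!)
  satisfied 1 clause(s); 2 remain; assigned so far: [4, 5]
CONFLICT (empty clause)

Answer: 1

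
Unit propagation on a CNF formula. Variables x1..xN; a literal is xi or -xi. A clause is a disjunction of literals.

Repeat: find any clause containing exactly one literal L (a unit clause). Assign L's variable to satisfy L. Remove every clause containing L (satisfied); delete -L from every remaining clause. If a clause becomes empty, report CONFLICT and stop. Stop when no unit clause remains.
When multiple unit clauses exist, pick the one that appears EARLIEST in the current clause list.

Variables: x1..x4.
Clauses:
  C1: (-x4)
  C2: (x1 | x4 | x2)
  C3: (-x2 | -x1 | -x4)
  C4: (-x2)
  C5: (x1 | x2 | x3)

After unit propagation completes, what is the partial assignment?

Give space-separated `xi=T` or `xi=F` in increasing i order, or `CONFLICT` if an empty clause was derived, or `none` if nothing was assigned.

unit clause [-4] forces x4=F; simplify:
  drop 4 from [1, 4, 2] -> [1, 2]
  satisfied 2 clause(s); 3 remain; assigned so far: [4]
unit clause [-2] forces x2=F; simplify:
  drop 2 from [1, 2] -> [1]
  drop 2 from [1, 2, 3] -> [1, 3]
  satisfied 1 clause(s); 2 remain; assigned so far: [2, 4]
unit clause [1] forces x1=T; simplify:
  satisfied 2 clause(s); 0 remain; assigned so far: [1, 2, 4]

Answer: x1=T x2=F x4=F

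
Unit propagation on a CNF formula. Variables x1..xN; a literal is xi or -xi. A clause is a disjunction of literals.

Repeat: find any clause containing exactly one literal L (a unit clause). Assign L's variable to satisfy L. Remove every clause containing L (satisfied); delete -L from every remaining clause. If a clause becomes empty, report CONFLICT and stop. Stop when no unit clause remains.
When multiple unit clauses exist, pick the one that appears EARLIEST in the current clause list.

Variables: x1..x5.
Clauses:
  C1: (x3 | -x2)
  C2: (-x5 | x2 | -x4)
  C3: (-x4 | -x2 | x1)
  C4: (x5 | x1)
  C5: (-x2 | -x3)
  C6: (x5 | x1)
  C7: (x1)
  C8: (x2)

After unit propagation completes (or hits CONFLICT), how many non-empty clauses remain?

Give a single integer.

Answer: 0

Derivation:
unit clause [1] forces x1=T; simplify:
  satisfied 4 clause(s); 4 remain; assigned so far: [1]
unit clause [2] forces x2=T; simplify:
  drop -2 from [3, -2] -> [3]
  drop -2 from [-2, -3] -> [-3]
  satisfied 2 clause(s); 2 remain; assigned so far: [1, 2]
unit clause [3] forces x3=T; simplify:
  drop -3 from [-3] -> [] (empty!)
  satisfied 1 clause(s); 1 remain; assigned so far: [1, 2, 3]
CONFLICT (empty clause)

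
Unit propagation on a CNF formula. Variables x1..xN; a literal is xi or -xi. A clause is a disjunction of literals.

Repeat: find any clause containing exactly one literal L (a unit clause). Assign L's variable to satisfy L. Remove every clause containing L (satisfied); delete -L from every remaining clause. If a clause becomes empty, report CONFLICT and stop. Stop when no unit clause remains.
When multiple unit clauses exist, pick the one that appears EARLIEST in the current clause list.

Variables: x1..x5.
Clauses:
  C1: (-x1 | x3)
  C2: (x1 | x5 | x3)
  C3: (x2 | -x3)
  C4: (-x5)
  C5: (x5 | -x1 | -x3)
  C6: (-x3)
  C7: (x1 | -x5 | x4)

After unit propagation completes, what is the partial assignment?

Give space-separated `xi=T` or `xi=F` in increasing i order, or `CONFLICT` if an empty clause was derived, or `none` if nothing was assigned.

unit clause [-5] forces x5=F; simplify:
  drop 5 from [1, 5, 3] -> [1, 3]
  drop 5 from [5, -1, -3] -> [-1, -3]
  satisfied 2 clause(s); 5 remain; assigned so far: [5]
unit clause [-3] forces x3=F; simplify:
  drop 3 from [-1, 3] -> [-1]
  drop 3 from [1, 3] -> [1]
  satisfied 3 clause(s); 2 remain; assigned so far: [3, 5]
unit clause [-1] forces x1=F; simplify:
  drop 1 from [1] -> [] (empty!)
  satisfied 1 clause(s); 1 remain; assigned so far: [1, 3, 5]
CONFLICT (empty clause)

Answer: CONFLICT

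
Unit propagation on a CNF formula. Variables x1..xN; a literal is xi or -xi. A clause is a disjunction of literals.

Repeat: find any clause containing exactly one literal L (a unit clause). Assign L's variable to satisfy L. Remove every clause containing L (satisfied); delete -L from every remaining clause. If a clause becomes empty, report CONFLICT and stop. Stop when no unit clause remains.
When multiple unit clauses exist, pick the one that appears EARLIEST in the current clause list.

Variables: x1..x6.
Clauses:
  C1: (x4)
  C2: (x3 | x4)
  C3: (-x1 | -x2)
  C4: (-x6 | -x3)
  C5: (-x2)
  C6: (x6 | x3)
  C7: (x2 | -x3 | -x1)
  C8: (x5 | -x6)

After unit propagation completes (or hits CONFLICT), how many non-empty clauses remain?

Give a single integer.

Answer: 4

Derivation:
unit clause [4] forces x4=T; simplify:
  satisfied 2 clause(s); 6 remain; assigned so far: [4]
unit clause [-2] forces x2=F; simplify:
  drop 2 from [2, -3, -1] -> [-3, -1]
  satisfied 2 clause(s); 4 remain; assigned so far: [2, 4]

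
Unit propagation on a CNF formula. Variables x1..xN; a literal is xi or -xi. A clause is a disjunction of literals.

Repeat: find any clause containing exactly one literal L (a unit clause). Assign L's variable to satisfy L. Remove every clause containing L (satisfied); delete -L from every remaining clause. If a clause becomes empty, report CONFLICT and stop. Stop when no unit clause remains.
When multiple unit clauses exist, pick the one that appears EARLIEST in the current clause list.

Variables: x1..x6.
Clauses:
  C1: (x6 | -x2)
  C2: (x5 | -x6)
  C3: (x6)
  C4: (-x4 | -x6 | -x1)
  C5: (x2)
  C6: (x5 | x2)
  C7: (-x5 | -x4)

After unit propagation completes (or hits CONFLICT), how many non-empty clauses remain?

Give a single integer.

Answer: 0

Derivation:
unit clause [6] forces x6=T; simplify:
  drop -6 from [5, -6] -> [5]
  drop -6 from [-4, -6, -1] -> [-4, -1]
  satisfied 2 clause(s); 5 remain; assigned so far: [6]
unit clause [5] forces x5=T; simplify:
  drop -5 from [-5, -4] -> [-4]
  satisfied 2 clause(s); 3 remain; assigned so far: [5, 6]
unit clause [2] forces x2=T; simplify:
  satisfied 1 clause(s); 2 remain; assigned so far: [2, 5, 6]
unit clause [-4] forces x4=F; simplify:
  satisfied 2 clause(s); 0 remain; assigned so far: [2, 4, 5, 6]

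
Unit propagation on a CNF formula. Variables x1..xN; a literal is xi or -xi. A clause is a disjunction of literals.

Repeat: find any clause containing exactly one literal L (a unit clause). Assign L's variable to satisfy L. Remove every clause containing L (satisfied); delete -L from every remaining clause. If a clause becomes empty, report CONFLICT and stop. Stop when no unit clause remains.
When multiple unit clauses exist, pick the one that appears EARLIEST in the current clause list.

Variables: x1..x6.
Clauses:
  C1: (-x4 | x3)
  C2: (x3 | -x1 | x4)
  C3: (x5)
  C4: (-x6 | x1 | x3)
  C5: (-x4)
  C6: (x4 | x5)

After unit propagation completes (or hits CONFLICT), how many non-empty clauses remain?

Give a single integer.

unit clause [5] forces x5=T; simplify:
  satisfied 2 clause(s); 4 remain; assigned so far: [5]
unit clause [-4] forces x4=F; simplify:
  drop 4 from [3, -1, 4] -> [3, -1]
  satisfied 2 clause(s); 2 remain; assigned so far: [4, 5]

Answer: 2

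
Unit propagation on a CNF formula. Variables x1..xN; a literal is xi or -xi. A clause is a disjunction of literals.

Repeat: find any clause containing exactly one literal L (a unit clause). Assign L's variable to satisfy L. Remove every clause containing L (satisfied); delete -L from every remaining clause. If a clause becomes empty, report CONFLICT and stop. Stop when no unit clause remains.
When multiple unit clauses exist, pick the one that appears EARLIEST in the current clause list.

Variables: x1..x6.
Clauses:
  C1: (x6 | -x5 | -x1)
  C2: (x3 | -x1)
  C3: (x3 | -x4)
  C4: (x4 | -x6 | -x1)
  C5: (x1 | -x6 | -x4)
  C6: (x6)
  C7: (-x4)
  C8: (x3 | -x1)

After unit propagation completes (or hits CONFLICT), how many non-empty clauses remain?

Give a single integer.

Answer: 0

Derivation:
unit clause [6] forces x6=T; simplify:
  drop -6 from [4, -6, -1] -> [4, -1]
  drop -6 from [1, -6, -4] -> [1, -4]
  satisfied 2 clause(s); 6 remain; assigned so far: [6]
unit clause [-4] forces x4=F; simplify:
  drop 4 from [4, -1] -> [-1]
  satisfied 3 clause(s); 3 remain; assigned so far: [4, 6]
unit clause [-1] forces x1=F; simplify:
  satisfied 3 clause(s); 0 remain; assigned so far: [1, 4, 6]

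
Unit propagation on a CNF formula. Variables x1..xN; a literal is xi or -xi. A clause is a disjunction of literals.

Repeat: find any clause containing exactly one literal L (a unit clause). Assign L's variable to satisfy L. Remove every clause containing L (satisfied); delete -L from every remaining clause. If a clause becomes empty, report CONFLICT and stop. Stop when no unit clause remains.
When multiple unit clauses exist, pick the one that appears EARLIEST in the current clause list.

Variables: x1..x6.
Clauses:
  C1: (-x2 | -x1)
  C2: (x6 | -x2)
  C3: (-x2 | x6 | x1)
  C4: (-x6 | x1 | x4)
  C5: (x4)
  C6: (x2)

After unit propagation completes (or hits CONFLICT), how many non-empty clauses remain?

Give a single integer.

unit clause [4] forces x4=T; simplify:
  satisfied 2 clause(s); 4 remain; assigned so far: [4]
unit clause [2] forces x2=T; simplify:
  drop -2 from [-2, -1] -> [-1]
  drop -2 from [6, -2] -> [6]
  drop -2 from [-2, 6, 1] -> [6, 1]
  satisfied 1 clause(s); 3 remain; assigned so far: [2, 4]
unit clause [-1] forces x1=F; simplify:
  drop 1 from [6, 1] -> [6]
  satisfied 1 clause(s); 2 remain; assigned so far: [1, 2, 4]
unit clause [6] forces x6=T; simplify:
  satisfied 2 clause(s); 0 remain; assigned so far: [1, 2, 4, 6]

Answer: 0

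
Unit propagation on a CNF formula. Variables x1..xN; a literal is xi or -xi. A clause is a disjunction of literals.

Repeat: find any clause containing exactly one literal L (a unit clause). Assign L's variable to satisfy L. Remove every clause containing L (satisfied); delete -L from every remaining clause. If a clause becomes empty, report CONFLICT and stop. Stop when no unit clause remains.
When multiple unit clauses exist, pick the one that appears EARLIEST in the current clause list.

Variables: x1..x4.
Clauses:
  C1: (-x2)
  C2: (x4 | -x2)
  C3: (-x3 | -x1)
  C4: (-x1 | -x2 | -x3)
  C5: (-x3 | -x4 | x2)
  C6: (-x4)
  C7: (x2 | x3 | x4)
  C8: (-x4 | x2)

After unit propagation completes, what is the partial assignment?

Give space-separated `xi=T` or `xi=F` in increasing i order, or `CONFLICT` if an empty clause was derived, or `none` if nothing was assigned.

Answer: x1=F x2=F x3=T x4=F

Derivation:
unit clause [-2] forces x2=F; simplify:
  drop 2 from [-3, -4, 2] -> [-3, -4]
  drop 2 from [2, 3, 4] -> [3, 4]
  drop 2 from [-4, 2] -> [-4]
  satisfied 3 clause(s); 5 remain; assigned so far: [2]
unit clause [-4] forces x4=F; simplify:
  drop 4 from [3, 4] -> [3]
  satisfied 3 clause(s); 2 remain; assigned so far: [2, 4]
unit clause [3] forces x3=T; simplify:
  drop -3 from [-3, -1] -> [-1]
  satisfied 1 clause(s); 1 remain; assigned so far: [2, 3, 4]
unit clause [-1] forces x1=F; simplify:
  satisfied 1 clause(s); 0 remain; assigned so far: [1, 2, 3, 4]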